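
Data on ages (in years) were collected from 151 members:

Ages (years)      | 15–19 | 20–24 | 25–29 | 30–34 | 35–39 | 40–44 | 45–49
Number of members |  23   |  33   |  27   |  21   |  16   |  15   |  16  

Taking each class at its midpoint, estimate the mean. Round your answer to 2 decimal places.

29.75

Midpoints: 17, 22, 27, 32, 37, 42, 47
Σfm = 23×17 + 33×22 + 27×27 + 21×32 + 16×37 + 15×42 + 16×47 = 4492
n = Σf = 151
Mean = 4492 / 151 = 29.7483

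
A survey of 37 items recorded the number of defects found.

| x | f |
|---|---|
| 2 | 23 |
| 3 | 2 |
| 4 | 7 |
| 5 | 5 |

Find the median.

Cumulative frequencies: 23, 25, 32, 37
n = 37, so the median is the value in position (n+1)/2 = 19.
Position 19 falls at value 2.

2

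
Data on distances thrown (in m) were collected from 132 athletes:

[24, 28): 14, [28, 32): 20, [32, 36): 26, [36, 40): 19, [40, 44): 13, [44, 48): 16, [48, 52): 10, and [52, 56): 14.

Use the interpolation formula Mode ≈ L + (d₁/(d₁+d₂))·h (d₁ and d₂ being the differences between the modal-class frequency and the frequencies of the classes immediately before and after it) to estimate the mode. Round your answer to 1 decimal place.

Modal class: [32, 36) (highest frequency 26).
d₁ = 26 − 20 = 6, d₂ = 26 − 19 = 7
Mode ≈ 32 + (6/(6+7)) × 4 = 32 + 1.8462 = 33.8462

33.8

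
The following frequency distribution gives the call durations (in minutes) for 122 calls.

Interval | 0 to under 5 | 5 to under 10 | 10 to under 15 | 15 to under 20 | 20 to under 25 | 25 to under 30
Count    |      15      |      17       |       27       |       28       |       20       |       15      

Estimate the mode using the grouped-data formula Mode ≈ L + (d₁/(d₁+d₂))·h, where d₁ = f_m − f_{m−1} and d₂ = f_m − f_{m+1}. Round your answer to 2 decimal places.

Modal class: 15 to under 20 (highest frequency 28).
d₁ = 28 − 27 = 1, d₂ = 28 − 20 = 8
Mode ≈ 15 + (1/(1+8)) × 5 = 15 + 0.5556 = 15.5556

15.56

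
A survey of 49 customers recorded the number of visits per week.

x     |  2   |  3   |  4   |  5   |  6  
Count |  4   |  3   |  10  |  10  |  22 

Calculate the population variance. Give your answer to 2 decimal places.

1.62

Values: 2, 3, 4, 5, 6
n = 49, Σfx = 239, mean = 4.8776
Σfx² = 1245
Σf(x − x̄)² = Σfx² − (Σfx)²/n = 1245 − 239²/49 = 79.2653
Population variance = 79.2653 / 49 = 1.6177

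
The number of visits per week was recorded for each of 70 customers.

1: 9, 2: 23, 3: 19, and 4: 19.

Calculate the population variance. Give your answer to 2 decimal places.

Values: 1, 2, 3, 4
n = 70, Σfx = 188, mean = 2.6857
Σfx² = 576
Σf(x − x̄)² = Σfx² − (Σfx)²/n = 576 − 188²/70 = 71.0857
Population variance = 71.0857 / 70 = 1.0155

1.02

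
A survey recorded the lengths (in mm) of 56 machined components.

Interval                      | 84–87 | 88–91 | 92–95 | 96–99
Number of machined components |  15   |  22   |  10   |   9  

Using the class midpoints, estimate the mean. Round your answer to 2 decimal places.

Midpoints: 85.5, 89.5, 93.5, 97.5
Σfm = 15×85.5 + 22×89.5 + 10×93.5 + 9×97.5 = 5064
n = Σf = 56
Mean = 5064 / 56 = 90.4286

90.43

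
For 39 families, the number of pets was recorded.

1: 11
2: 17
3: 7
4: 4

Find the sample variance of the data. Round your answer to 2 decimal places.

0.88

Values: 1, 2, 3, 4
n = 39, Σfx = 82, mean = 2.1026
Σfx² = 206
Σf(x − x̄)² = Σfx² − (Σfx)²/n = 206 − 82²/39 = 33.5897
Sample variance = 33.5897 / 38 = 0.8839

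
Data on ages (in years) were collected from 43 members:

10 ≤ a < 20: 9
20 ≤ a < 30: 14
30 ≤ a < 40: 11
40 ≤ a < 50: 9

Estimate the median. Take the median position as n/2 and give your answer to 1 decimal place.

28.9

Cumulative frequencies: 9, 23, 34, 43
n = 43; position = n/2 = 21.5.
This falls in the class 20 ≤ a < 30: L = 20, F = 9, f = 14, h = 10.
Median ≈ 20 + ((21.5 − 9) / 14) × 10 = 28.9286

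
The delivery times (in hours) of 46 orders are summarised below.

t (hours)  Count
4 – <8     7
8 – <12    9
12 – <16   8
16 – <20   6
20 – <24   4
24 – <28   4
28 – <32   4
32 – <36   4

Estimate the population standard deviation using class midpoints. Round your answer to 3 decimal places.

Midpoints: 6, 10, 14, 18, 22, 26, 30, 34
n = 46, Σfm = 800, mean = 17.3913
Σfm² = 17528
Σf(m − x̄)² = Σfm² − (Σfm)²/n = 17528 − 800²/46 = 3614.9565
Population variance = 3614.9565 / 46 = 78.5860
Standard deviation = √78.5860 = 8.8649

8.865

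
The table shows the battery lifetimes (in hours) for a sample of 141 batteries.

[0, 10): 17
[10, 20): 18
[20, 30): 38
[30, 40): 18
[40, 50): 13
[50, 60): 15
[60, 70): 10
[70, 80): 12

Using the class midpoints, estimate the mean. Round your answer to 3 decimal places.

34.716

Midpoints: 5, 15, 25, 35, 45, 55, 65, 75
Σfm = 17×5 + 18×15 + 38×25 + 18×35 + 13×45 + 15×55 + 10×65 + 12×75 = 4895
n = Σf = 141
Mean = 4895 / 141 = 34.7163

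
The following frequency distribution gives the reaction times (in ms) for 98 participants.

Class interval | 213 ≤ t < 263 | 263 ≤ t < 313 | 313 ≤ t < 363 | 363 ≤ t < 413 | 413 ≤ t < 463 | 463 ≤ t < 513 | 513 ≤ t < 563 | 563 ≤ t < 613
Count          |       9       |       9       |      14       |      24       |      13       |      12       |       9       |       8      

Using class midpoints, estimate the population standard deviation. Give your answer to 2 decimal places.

Midpoints: 238, 288, 338, 388, 438, 488, 538, 588
n = 98, Σfm = 39874, mean = 406.8776
Σfm² = 17191412
Σf(m − x̄)² = Σfm² − (Σfm)²/n = 17191412 − 39874²/98 = 967576.5306
Population variance = 967576.5306 / 98 = 9873.2299
Standard deviation = √9873.2299 = 99.3641

99.36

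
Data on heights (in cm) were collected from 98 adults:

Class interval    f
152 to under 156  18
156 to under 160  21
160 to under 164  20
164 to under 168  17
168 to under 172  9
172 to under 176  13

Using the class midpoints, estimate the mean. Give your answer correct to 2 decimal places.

162.69

Midpoints: 154, 158, 162, 166, 170, 174
Σfm = 18×154 + 21×158 + 20×162 + 17×166 + 9×170 + 13×174 = 15944
n = Σf = 98
Mean = 15944 / 98 = 162.6939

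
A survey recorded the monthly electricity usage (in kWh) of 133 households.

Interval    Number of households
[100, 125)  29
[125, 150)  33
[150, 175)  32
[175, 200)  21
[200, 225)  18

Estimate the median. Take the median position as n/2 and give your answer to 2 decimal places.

Cumulative frequencies: 29, 62, 94, 115, 133
n = 133; position = n/2 = 66.5.
This falls in the class [150, 175): L = 150, F = 62, f = 32, h = 25.
Median ≈ 150 + ((66.5 − 62) / 32) × 25 = 153.5156

153.52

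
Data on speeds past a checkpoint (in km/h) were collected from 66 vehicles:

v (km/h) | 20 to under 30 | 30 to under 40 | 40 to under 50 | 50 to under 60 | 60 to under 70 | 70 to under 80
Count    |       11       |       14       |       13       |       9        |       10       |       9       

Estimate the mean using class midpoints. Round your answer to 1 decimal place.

48.0

Midpoints: 25, 35, 45, 55, 65, 75
Σfm = 11×25 + 14×35 + 13×45 + 9×55 + 10×65 + 9×75 = 3170
n = Σf = 66
Mean = 3170 / 66 = 48.0303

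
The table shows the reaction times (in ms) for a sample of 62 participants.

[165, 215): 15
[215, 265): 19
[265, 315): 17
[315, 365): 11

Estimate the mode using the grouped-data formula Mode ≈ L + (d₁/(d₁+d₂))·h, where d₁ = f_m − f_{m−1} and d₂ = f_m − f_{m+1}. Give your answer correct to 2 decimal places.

248.33

Modal class: [215, 265) (highest frequency 19).
d₁ = 19 − 15 = 4, d₂ = 19 − 17 = 2
Mode ≈ 215 + (4/(4+2)) × 50 = 215 + 33.3333 = 248.3333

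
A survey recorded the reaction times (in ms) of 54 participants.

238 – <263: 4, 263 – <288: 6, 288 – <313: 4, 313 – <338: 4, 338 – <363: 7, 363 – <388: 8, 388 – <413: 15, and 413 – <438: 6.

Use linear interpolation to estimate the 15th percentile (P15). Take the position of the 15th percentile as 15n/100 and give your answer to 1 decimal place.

Cumulative frequencies: 4, 10, 14, 18, 25, 33, 48, 54
n = 54; position = 15n/100 = 8.1.
This falls in the class 263 – <288: L = 263, F = 4, f = 6, h = 25.
15th percentile ≈ 263 + ((8.1 − 4) / 6) × 25 = 280.0833

280.1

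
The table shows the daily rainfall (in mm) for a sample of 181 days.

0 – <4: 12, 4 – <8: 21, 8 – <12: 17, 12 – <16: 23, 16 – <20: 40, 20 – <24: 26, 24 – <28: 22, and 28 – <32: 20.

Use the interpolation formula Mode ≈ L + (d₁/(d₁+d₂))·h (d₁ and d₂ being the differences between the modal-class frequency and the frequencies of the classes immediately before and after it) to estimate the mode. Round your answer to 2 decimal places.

18.19

Modal class: 16 – <20 (highest frequency 40).
d₁ = 40 − 23 = 17, d₂ = 40 − 26 = 14
Mode ≈ 16 + (17/(17+14)) × 4 = 16 + 2.1935 = 18.1935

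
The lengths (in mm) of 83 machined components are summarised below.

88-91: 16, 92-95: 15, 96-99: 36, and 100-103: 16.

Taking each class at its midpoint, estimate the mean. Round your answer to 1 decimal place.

Midpoints: 89.5, 93.5, 97.5, 101.5
Σfm = 16×89.5 + 15×93.5 + 36×97.5 + 16×101.5 = 7968.5
n = Σf = 83
Mean = 7968.5 / 83 = 96.0060

96.0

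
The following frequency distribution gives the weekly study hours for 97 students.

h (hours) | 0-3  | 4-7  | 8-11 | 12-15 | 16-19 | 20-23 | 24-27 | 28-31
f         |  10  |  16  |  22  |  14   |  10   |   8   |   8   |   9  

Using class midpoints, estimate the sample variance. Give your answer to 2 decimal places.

72.33

Midpoints: 1.5, 5.5, 9.5, 13.5, 17.5, 21.5, 25.5, 29.5
n = 97, Σfm = 1317.5, mean = 13.5825
Σfm² = 24838.25
Σf(m − x̄)² = Σfm² − (Σfm)²/n = 24838.25 − 1317.5²/97 = 6943.3402
Sample variance = 6943.3402 / 96 = 72.3265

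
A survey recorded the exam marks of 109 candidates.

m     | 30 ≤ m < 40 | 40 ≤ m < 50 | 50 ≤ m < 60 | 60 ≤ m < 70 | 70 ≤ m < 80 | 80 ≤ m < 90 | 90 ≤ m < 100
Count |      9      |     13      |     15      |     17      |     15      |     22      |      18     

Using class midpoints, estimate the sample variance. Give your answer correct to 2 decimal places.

Midpoints: 35, 45, 55, 65, 75, 85, 95
n = 109, Σfm = 7535, mean = 69.1284
Σfm² = 560325
Σf(m − x̄)² = Σfm² − (Σfm)²/n = 560325 − 7535²/109 = 39442.2018
Sample variance = 39442.2018 / 108 = 365.2056

365.21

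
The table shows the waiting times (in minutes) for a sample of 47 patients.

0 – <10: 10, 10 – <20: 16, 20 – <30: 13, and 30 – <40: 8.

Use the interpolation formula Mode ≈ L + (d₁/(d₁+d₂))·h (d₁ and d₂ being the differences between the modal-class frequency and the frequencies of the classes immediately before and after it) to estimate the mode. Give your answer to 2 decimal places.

16.67

Modal class: 10 – <20 (highest frequency 16).
d₁ = 16 − 10 = 6, d₂ = 16 − 13 = 3
Mode ≈ 10 + (6/(6+3)) × 10 = 10 + 6.6667 = 16.6667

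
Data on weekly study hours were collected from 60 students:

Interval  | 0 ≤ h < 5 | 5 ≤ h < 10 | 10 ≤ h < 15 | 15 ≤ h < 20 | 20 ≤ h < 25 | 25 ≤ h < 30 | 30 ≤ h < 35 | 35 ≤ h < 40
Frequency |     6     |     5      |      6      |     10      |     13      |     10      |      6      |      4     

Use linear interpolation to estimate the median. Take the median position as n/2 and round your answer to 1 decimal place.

21.2

Cumulative frequencies: 6, 11, 17, 27, 40, 50, 56, 60
n = 60; position = n/2 = 30.
This falls in the class 20 ≤ h < 25: L = 20, F = 27, f = 13, h = 5.
Median ≈ 20 + ((30 − 27) / 13) × 5 = 21.1538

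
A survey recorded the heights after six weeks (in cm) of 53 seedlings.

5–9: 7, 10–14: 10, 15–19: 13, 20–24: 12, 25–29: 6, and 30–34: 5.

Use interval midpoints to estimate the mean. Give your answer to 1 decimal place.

Midpoints: 7, 12, 17, 22, 27, 32
Σfm = 7×7 + 10×12 + 13×17 + 12×22 + 6×27 + 5×32 = 976
n = Σf = 53
Mean = 976 / 53 = 18.4151

18.4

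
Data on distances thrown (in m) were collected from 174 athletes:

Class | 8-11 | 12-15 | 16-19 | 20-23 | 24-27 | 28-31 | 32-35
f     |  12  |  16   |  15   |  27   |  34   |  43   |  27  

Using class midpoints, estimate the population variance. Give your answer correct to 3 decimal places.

51.124

Midpoints: 9.5, 13.5, 17.5, 21.5, 25.5, 29.5, 33.5
n = 174, Σfm = 4213, mean = 24.2126
Σfm² = 110903.5
Σf(m − x̄)² = Σfm² − (Σfm)²/n = 110903.5 − 4213²/174 = 8895.6322
Population variance = 8895.6322 / 174 = 51.1243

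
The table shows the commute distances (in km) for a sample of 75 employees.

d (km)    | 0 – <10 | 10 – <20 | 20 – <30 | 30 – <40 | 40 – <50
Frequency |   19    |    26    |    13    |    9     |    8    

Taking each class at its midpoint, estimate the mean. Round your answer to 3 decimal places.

Midpoints: 5, 15, 25, 35, 45
Σfm = 19×5 + 26×15 + 13×25 + 9×35 + 8×45 = 1485
n = Σf = 75
Mean = 1485 / 75 = 19.8000

19.800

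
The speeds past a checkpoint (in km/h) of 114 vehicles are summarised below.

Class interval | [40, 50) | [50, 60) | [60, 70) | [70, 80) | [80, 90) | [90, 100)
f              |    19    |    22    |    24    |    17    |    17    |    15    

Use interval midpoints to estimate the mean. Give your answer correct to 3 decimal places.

Midpoints: 45, 55, 65, 75, 85, 95
Σfm = 19×45 + 22×55 + 24×65 + 17×75 + 17×85 + 15×95 = 7770
n = Σf = 114
Mean = 7770 / 114 = 68.1579

68.158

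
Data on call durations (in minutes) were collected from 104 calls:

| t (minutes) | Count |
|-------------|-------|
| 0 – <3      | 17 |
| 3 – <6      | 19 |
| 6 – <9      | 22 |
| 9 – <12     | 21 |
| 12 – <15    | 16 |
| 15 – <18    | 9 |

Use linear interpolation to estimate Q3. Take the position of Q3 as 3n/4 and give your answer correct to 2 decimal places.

11.86

Cumulative frequencies: 17, 36, 58, 79, 95, 104
n = 104; position = 3n/4 = 78.
This falls in the class 9 – <12: L = 9, F = 58, f = 21, h = 3.
Upper quartile ≈ 9 + ((78 − 58) / 21) × 3 = 11.8571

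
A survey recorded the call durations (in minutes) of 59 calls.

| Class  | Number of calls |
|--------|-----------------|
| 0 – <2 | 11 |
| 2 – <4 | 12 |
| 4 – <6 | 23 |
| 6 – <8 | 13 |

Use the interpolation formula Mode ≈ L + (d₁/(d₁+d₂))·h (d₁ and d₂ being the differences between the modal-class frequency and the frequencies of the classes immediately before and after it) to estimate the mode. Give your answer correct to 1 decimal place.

5.0

Modal class: 4 – <6 (highest frequency 23).
d₁ = 23 − 12 = 11, d₂ = 23 − 13 = 10
Mode ≈ 4 + (11/(11+10)) × 2 = 4 + 1.0476 = 5.0476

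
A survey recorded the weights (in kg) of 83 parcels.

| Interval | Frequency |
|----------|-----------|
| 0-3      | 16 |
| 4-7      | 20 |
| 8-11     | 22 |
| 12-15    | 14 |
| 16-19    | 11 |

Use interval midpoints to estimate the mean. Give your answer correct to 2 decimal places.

8.73

Midpoints: 1.5, 5.5, 9.5, 13.5, 17.5
Σfm = 16×1.5 + 20×5.5 + 22×9.5 + 14×13.5 + 11×17.5 = 724.5
n = Σf = 83
Mean = 724.5 / 83 = 8.7289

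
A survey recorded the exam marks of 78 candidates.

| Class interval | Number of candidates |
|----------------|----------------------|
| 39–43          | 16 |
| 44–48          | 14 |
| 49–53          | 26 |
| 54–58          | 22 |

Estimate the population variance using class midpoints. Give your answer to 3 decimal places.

29.684

Midpoints: 41, 46, 51, 56
n = 78, Σfm = 3858, mean = 49.4615
Σfm² = 193138
Σf(m − x̄)² = Σfm² − (Σfm)²/n = 193138 − 3858²/78 = 2315.3846
Population variance = 2315.3846 / 78 = 29.6844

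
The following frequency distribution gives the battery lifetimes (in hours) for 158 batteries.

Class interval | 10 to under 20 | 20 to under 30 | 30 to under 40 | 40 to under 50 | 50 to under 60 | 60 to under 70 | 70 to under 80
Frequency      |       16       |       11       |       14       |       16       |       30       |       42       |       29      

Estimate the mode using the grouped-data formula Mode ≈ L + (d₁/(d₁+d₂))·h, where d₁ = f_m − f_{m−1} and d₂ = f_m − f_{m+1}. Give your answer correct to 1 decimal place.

64.8

Modal class: 60 to under 70 (highest frequency 42).
d₁ = 42 − 30 = 12, d₂ = 42 − 29 = 13
Mode ≈ 60 + (12/(12+13)) × 10 = 60 + 4.8000 = 64.8000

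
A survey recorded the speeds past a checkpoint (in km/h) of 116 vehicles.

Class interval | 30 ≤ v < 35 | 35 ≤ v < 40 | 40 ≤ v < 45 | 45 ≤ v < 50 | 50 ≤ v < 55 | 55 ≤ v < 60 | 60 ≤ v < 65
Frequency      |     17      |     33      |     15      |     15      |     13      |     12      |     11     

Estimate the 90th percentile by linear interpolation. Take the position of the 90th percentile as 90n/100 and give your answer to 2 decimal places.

Cumulative frequencies: 17, 50, 65, 80, 93, 105, 116
n = 116; position = 90n/100 = 104.4.
This falls in the class 55 ≤ v < 60: L = 55, F = 93, f = 12, h = 5.
90th percentile ≈ 55 + ((104.4 − 93) / 12) × 5 = 59.7500

59.75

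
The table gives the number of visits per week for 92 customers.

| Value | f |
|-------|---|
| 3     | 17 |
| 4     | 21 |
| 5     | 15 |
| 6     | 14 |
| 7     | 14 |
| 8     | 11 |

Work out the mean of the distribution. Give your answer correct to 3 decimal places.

Values: 3, 4, 5, 6, 7, 8
Σfx = 17×3 + 21×4 + 15×5 + 14×6 + 14×7 + 11×8 = 480
n = Σf = 92
Mean = 480 / 92 = 5.2174

5.217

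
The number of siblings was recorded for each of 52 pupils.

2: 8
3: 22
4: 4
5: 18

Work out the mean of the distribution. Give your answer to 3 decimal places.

3.615

Values: 2, 3, 4, 5
Σfx = 8×2 + 22×3 + 4×4 + 18×5 = 188
n = Σf = 52
Mean = 188 / 52 = 3.6154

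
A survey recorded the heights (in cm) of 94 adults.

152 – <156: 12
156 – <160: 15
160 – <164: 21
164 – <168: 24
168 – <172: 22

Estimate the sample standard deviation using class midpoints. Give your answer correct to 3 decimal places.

5.345

Midpoints: 154, 158, 162, 166, 170
n = 94, Σfm = 15344, mean = 163.2340
Σfm² = 2507320
Σf(m − x̄)² = Σfm² − (Σfm)²/n = 2507320 − 15344²/94 = 2656.8511
Sample variance = 2656.8511 / 93 = 28.5683
Standard deviation = √28.5683 = 5.3449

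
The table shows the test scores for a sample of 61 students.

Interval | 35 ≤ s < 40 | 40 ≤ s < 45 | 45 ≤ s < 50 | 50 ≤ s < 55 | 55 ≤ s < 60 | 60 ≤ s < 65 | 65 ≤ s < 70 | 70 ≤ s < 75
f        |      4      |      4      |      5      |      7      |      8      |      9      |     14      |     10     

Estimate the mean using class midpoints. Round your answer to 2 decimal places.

Midpoints: 37.5, 42.5, 47.5, 52.5, 57.5, 62.5, 67.5, 72.5
Σfm = 4×37.5 + 4×42.5 + 5×47.5 + 7×52.5 + 8×57.5 + 9×62.5 + 14×67.5 + 10×72.5 = 3617.5
n = Σf = 61
Mean = 3617.5 / 61 = 59.3033

59.30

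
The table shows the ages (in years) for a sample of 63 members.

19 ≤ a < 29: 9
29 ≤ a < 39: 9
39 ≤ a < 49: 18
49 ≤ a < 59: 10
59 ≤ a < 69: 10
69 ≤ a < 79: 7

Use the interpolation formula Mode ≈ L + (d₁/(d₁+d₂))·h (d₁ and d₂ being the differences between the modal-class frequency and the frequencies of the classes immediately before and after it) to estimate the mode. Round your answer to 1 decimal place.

44.3

Modal class: 39 ≤ a < 49 (highest frequency 18).
d₁ = 18 − 9 = 9, d₂ = 18 − 10 = 8
Mode ≈ 39 + (9/(9+8)) × 10 = 39 + 5.2941 = 44.2941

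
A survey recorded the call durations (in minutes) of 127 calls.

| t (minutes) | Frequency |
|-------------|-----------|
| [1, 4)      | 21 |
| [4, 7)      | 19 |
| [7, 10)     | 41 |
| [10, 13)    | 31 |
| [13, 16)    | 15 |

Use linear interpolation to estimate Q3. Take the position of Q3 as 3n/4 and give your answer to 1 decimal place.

11.4

Cumulative frequencies: 21, 40, 81, 112, 127
n = 127; position = 3n/4 = 95.25.
This falls in the class [10, 13): L = 10, F = 81, f = 31, h = 3.
Upper quartile ≈ 10 + ((95.25 − 81) / 31) × 3 = 11.3790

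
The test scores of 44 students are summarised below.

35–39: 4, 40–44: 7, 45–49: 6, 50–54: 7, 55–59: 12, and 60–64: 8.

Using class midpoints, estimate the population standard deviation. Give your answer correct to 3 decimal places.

8.035

Midpoints: 37, 42, 47, 52, 57, 62
n = 44, Σfm = 2268, mean = 51.5455
Σfm² = 119746
Σf(m − x̄)² = Σfm² − (Σfm)²/n = 119746 − 2268²/44 = 2840.9091
Population variance = 2840.9091 / 44 = 64.5661
Standard deviation = √64.5661 = 8.0353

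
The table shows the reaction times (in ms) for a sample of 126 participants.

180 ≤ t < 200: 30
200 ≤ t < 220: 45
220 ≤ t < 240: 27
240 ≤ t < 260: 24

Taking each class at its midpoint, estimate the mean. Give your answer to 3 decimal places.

Midpoints: 190, 210, 230, 250
Σfm = 30×190 + 45×210 + 27×230 + 24×250 = 27360
n = Σf = 126
Mean = 27360 / 126 = 217.1429

217.143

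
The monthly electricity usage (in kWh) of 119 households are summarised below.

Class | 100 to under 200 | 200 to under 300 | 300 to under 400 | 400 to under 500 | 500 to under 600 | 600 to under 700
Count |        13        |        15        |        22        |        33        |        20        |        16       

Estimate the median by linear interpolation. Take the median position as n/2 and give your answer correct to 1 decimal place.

Cumulative frequencies: 13, 28, 50, 83, 103, 119
n = 119; position = n/2 = 59.5.
This falls in the class 400 to under 500: L = 400, F = 50, f = 33, h = 100.
Median ≈ 400 + ((59.5 − 50) / 33) × 100 = 428.7879

428.8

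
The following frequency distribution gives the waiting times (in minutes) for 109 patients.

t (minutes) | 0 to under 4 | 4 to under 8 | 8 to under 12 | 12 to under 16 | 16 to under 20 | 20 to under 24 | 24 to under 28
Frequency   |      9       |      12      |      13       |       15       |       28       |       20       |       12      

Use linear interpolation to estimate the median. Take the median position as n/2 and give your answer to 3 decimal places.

Cumulative frequencies: 9, 21, 34, 49, 77, 97, 109
n = 109; position = n/2 = 54.5.
This falls in the class 16 to under 20: L = 16, F = 49, f = 28, h = 4.
Median ≈ 16 + ((54.5 − 49) / 28) × 4 = 16.7857

16.786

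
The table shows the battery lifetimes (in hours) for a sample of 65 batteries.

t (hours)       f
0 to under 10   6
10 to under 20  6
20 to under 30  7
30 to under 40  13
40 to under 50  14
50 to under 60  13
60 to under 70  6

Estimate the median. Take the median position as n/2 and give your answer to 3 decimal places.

40.357

Cumulative frequencies: 6, 12, 19, 32, 46, 59, 65
n = 65; position = n/2 = 32.5.
This falls in the class 40 to under 50: L = 40, F = 32, f = 14, h = 10.
Median ≈ 40 + ((32.5 − 32) / 14) × 10 = 40.3571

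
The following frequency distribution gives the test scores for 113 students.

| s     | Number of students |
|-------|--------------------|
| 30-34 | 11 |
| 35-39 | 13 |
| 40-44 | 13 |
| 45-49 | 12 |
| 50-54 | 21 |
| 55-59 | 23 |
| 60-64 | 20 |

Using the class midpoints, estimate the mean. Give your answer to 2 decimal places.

Midpoints: 32, 37, 42, 47, 52, 57, 62
Σfm = 11×32 + 13×37 + 13×42 + 12×47 + 21×52 + 23×57 + 20×62 = 5586
n = Σf = 113
Mean = 5586 / 113 = 49.4336

49.43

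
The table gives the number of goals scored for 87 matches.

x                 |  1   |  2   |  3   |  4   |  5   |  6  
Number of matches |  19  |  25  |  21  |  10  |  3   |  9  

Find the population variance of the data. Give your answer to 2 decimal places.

2.29

Values: 1, 2, 3, 4, 5, 6
n = 87, Σfx = 241, mean = 2.7701
Σfx² = 867
Σf(x − x̄)² = Σfx² − (Σfx)²/n = 867 − 241²/87 = 199.4023
Population variance = 199.4023 / 87 = 2.2920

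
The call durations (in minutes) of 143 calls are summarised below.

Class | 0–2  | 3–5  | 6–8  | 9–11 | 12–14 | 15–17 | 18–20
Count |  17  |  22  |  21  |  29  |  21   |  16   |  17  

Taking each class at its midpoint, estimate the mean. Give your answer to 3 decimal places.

9.748

Midpoints: 1, 4, 7, 10, 13, 16, 19
Σfm = 17×1 + 22×4 + 21×7 + 29×10 + 21×13 + 16×16 + 17×19 = 1394
n = Σf = 143
Mean = 1394 / 143 = 9.7483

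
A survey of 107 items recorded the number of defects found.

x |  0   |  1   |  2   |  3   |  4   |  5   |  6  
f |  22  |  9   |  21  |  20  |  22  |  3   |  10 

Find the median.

3

Cumulative frequencies: 22, 31, 52, 72, 94, 97, 107
n = 107, so the median is the value in position (n+1)/2 = 54.
Position 54 falls at value 3.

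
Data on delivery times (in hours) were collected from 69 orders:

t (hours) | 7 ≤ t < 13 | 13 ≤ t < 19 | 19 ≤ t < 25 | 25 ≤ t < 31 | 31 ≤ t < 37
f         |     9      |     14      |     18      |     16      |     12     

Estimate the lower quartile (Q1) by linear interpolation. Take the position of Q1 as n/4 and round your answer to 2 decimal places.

16.54

Cumulative frequencies: 9, 23, 41, 57, 69
n = 69; position = n/4 = 17.25.
This falls in the class 13 ≤ t < 19: L = 13, F = 9, f = 14, h = 6.
Lower quartile ≈ 13 + ((17.25 − 9) / 14) × 6 = 16.5357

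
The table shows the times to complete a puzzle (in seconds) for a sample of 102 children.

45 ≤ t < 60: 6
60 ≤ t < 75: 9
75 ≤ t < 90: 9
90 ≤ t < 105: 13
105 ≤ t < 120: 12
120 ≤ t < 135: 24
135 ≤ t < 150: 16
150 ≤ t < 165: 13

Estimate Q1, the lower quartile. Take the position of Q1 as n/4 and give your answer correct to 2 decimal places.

91.73

Cumulative frequencies: 6, 15, 24, 37, 49, 73, 89, 102
n = 102; position = n/4 = 25.5.
This falls in the class 90 ≤ t < 105: L = 90, F = 24, f = 13, h = 15.
Lower quartile ≈ 90 + ((25.5 − 24) / 13) × 15 = 91.7308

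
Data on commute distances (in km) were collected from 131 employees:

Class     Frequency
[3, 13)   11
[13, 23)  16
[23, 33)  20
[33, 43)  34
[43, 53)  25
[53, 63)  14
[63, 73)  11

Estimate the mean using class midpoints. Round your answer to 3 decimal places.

Midpoints: 8, 18, 28, 38, 48, 58, 68
Σfm = 11×8 + 16×18 + 20×28 + 34×38 + 25×48 + 14×58 + 11×68 = 4988
n = Σf = 131
Mean = 4988 / 131 = 38.0763

38.076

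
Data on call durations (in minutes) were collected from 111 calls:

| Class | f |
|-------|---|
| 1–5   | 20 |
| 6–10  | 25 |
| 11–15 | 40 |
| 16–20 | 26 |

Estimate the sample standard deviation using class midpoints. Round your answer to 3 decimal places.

Midpoints: 3, 8, 13, 18
n = 111, Σfm = 1248, mean = 11.2432
Σfm² = 16964
Σf(m − x̄)² = Σfm² − (Σfm)²/n = 16964 − 1248²/111 = 2932.4324
Sample variance = 2932.4324 / 110 = 26.6585
Standard deviation = √26.6585 = 5.1632

5.163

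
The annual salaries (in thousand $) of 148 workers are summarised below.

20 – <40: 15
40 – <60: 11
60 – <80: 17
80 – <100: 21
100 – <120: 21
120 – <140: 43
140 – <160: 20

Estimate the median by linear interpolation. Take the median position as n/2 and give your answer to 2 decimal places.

109.52

Cumulative frequencies: 15, 26, 43, 64, 85, 128, 148
n = 148; position = n/2 = 74.
This falls in the class 100 – <120: L = 100, F = 64, f = 21, h = 20.
Median ≈ 100 + ((74 − 64) / 21) × 20 = 109.5238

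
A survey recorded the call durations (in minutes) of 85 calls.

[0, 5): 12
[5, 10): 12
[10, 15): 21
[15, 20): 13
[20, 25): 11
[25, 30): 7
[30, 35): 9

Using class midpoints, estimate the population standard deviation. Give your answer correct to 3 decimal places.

Midpoints: 2.5, 7.5, 12.5, 17.5, 22.5, 27.5, 32.5
n = 85, Σfm = 1342.5, mean = 15.7941
Σfm² = 28381.25
Σf(m − x̄)² = Σfm² − (Σfm)²/n = 28381.25 − 1342.5²/85 = 7177.6471
Population variance = 7177.6471 / 85 = 84.4429
Standard deviation = √84.4429 = 9.1893

9.189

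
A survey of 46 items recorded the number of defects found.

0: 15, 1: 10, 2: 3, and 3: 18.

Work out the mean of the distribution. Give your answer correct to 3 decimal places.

1.522

Values: 0, 1, 2, 3
Σfx = 15×0 + 10×1 + 3×2 + 18×3 = 70
n = Σf = 46
Mean = 70 / 46 = 1.5217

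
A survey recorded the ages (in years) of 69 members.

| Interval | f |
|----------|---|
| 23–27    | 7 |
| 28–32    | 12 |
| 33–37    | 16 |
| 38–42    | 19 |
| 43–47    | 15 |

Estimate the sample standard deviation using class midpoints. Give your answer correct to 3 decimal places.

Midpoints: 25, 30, 35, 40, 45
n = 69, Σfm = 2530, mean = 36.6667
Σfm² = 95550
Σf(m − x̄)² = Σfm² − (Σfm)²/n = 95550 − 2530²/69 = 2783.3333
Sample variance = 2783.3333 / 68 = 40.9314
Standard deviation = √40.9314 = 6.3978

6.398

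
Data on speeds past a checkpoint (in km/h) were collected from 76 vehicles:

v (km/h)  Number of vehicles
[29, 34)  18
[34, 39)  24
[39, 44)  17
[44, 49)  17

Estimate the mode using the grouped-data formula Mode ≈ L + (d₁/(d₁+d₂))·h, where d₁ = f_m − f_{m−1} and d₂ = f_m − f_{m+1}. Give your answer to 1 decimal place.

36.3

Modal class: [34, 39) (highest frequency 24).
d₁ = 24 − 18 = 6, d₂ = 24 − 17 = 7
Mode ≈ 34 + (6/(6+7)) × 5 = 34 + 2.3077 = 36.3077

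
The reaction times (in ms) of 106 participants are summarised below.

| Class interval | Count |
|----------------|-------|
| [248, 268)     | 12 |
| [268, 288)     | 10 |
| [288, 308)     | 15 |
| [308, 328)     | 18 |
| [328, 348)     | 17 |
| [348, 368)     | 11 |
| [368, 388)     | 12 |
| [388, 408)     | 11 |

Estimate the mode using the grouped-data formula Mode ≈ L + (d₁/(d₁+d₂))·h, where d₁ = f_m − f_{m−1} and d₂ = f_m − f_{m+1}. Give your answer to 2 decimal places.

323.00

Modal class: [308, 328) (highest frequency 18).
d₁ = 18 − 15 = 3, d₂ = 18 − 17 = 1
Mode ≈ 308 + (3/(3+1)) × 20 = 308 + 15.0000 = 323.0000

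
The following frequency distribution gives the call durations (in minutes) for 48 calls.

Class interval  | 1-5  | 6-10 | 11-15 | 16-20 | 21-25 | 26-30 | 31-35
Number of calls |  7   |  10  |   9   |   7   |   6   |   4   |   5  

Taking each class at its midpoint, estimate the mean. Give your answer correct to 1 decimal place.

15.8

Midpoints: 3, 8, 13, 18, 23, 28, 33
Σfm = 7×3 + 10×8 + 9×13 + 7×18 + 6×23 + 4×28 + 5×33 = 759
n = Σf = 48
Mean = 759 / 48 = 15.8125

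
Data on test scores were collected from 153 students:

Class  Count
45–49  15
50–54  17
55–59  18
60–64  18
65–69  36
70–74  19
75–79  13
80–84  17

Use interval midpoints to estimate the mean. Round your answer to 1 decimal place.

64.7

Midpoints: 47, 52, 57, 62, 67, 72, 77, 82
Σfm = 15×47 + 17×52 + 18×57 + 18×62 + 36×67 + 19×72 + 13×77 + 17×82 = 9906
n = Σf = 153
Mean = 9906 / 153 = 64.7451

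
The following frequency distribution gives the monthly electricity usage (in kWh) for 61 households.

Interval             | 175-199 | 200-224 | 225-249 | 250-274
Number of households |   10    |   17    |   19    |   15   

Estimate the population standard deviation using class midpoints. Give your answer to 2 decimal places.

Midpoints: 187, 212, 237, 262
n = 61, Σfm = 13907, mean = 227.9836
Σfm² = 3210609
Σf(m − x̄)² = Σfm² − (Σfm)²/n = 3210609 − 13907²/61 = 40040.9836
Population variance = 40040.9836 / 61 = 656.4096
Standard deviation = √656.4096 = 25.6205

25.62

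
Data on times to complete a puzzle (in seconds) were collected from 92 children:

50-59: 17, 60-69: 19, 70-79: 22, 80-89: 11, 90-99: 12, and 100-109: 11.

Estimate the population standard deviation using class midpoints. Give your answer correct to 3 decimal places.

Midpoints: 54.5, 64.5, 74.5, 84.5, 94.5, 104.5
n = 92, Σfm = 7004, mean = 76.1304
Σfm² = 557473
Σf(m − x̄)² = Σfm² − (Σfm)²/n = 557473 − 7004²/92 = 24255.4348
Population variance = 24255.4348 / 92 = 263.6460
Standard deviation = √263.6460 = 16.2372

16.237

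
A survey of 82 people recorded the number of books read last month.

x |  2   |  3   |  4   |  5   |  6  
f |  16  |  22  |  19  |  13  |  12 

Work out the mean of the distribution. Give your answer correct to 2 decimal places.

Values: 2, 3, 4, 5, 6
Σfx = 16×2 + 22×3 + 19×4 + 13×5 + 12×6 = 311
n = Σf = 82
Mean = 311 / 82 = 3.7927

3.79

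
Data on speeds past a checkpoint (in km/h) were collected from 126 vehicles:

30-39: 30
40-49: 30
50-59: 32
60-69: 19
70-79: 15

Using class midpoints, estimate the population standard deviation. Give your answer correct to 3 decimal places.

13.083

Midpoints: 34.5, 44.5, 54.5, 64.5, 74.5
n = 126, Σfm = 6457, mean = 51.2460
Σfm² = 352461.5
Σf(m − x̄)² = Σfm² − (Σfm)²/n = 352461.5 − 6457²/126 = 21565.8730
Population variance = 21565.8730 / 126 = 171.1577
Standard deviation = √171.1577 = 13.0827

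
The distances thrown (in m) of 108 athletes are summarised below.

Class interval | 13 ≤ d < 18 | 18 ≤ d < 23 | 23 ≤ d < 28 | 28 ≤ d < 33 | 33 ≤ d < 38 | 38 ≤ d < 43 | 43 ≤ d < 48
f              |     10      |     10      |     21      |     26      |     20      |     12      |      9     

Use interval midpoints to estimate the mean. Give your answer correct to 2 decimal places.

Midpoints: 15.5, 20.5, 25.5, 30.5, 35.5, 40.5, 45.5
Σfm = 10×15.5 + 10×20.5 + 21×25.5 + 26×30.5 + 20×35.5 + 12×40.5 + 9×45.5 = 3294
n = Σf = 108
Mean = 3294 / 108 = 30.5000

30.50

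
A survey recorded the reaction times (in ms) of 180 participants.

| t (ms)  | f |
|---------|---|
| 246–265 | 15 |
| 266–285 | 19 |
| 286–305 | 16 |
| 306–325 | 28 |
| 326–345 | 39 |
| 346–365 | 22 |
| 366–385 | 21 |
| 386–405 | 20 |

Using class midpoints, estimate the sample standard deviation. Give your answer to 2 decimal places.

Midpoints: 255.5, 275.5, 295.5, 315.5, 335.5, 355.5, 375.5, 395.5
n = 180, Σfm = 59330, mean = 329.6111
Σfm² = 19865185
Σf(m − x̄)² = Σfm² − (Σfm)²/n = 19865185 − 59330²/180 = 309357.7778
Sample variance = 309357.7778 / 179 = 1728.2557
Standard deviation = √1728.2557 = 41.5723

41.57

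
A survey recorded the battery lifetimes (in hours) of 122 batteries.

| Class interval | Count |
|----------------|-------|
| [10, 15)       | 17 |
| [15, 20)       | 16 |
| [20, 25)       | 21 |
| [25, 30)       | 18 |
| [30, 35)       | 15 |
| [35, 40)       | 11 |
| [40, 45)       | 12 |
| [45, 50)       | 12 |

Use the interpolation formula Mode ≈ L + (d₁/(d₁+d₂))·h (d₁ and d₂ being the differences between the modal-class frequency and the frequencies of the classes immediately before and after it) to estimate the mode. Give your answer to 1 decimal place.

23.1

Modal class: [20, 25) (highest frequency 21).
d₁ = 21 − 16 = 5, d₂ = 21 − 18 = 3
Mode ≈ 20 + (5/(5+3)) × 5 = 20 + 3.1250 = 23.1250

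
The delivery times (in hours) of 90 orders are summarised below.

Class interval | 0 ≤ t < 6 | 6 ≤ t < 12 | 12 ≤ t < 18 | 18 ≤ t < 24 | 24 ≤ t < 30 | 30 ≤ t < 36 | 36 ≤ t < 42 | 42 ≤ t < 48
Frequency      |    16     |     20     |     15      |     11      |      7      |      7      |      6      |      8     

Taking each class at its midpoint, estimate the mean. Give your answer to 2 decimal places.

18.87

Midpoints: 3, 9, 15, 21, 27, 33, 39, 45
Σfm = 16×3 + 20×9 + 15×15 + 11×21 + 7×27 + 7×33 + 6×39 + 8×45 = 1698
n = Σf = 90
Mean = 1698 / 90 = 18.8667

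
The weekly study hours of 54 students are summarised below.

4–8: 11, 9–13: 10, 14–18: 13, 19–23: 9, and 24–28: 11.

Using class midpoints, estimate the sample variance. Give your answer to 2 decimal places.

50.46

Midpoints: 6, 11, 16, 21, 26
n = 54, Σfm = 859, mean = 15.9074
Σfm² = 16339
Σf(m − x̄)² = Σfm² − (Σfm)²/n = 16339 − 859²/54 = 2674.5370
Sample variance = 2674.5370 / 53 = 50.4630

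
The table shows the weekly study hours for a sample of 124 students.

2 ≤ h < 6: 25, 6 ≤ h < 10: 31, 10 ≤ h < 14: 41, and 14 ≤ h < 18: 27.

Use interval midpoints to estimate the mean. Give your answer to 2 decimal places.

Midpoints: 4, 8, 12, 16
Σfm = 25×4 + 31×8 + 41×12 + 27×16 = 1272
n = Σf = 124
Mean = 1272 / 124 = 10.2581

10.26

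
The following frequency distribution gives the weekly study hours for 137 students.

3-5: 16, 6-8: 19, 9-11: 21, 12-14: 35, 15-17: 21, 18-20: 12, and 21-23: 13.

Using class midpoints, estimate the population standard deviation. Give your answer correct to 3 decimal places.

5.272

Midpoints: 4, 7, 10, 13, 16, 19, 22
n = 137, Σfm = 1712, mean = 12.4964
Σfm² = 25202
Σf(m − x̄)² = Σfm² − (Σfm)²/n = 25202 − 1712²/137 = 3808.2482
Population variance = 3808.2482 / 137 = 27.7974
Standard deviation = √27.7974 = 5.2723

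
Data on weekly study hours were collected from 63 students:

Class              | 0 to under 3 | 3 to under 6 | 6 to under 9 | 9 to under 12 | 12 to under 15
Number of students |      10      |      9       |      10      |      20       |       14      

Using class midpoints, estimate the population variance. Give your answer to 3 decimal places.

Midpoints: 1.5, 4.5, 7.5, 10.5, 13.5
n = 63, Σfm = 529.5, mean = 8.4048
Σfm² = 5523.75
Σf(m − x̄)² = Σfm² − (Σfm)²/n = 5523.75 − 529.5²/63 = 1073.4286
Population variance = 1073.4286 / 63 = 17.0385

17.039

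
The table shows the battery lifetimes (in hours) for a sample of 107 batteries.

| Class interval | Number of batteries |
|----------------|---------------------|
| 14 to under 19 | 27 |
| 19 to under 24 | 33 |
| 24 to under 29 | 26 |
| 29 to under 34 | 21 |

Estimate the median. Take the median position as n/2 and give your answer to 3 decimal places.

23.015

Cumulative frequencies: 27, 60, 86, 107
n = 107; position = n/2 = 53.5.
This falls in the class 19 to under 24: L = 19, F = 27, f = 33, h = 5.
Median ≈ 19 + ((53.5 − 27) / 33) × 5 = 23.0152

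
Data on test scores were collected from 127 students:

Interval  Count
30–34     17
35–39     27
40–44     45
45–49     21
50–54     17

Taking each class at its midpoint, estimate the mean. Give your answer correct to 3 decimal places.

41.764

Midpoints: 32, 37, 42, 47, 52
Σfm = 17×32 + 27×37 + 45×42 + 21×47 + 17×52 = 5304
n = Σf = 127
Mean = 5304 / 127 = 41.7638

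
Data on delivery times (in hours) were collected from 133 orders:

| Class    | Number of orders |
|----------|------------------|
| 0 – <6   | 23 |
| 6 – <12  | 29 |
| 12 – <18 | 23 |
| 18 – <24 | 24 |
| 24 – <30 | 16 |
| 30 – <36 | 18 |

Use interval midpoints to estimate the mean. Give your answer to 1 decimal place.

16.6

Midpoints: 3, 9, 15, 21, 27, 33
Σfm = 23×3 + 29×9 + 23×15 + 24×21 + 16×27 + 18×33 = 2205
n = Σf = 133
Mean = 2205 / 133 = 16.5789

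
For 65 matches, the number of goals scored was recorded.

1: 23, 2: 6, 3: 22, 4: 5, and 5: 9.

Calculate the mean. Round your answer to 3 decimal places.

2.554

Values: 1, 2, 3, 4, 5
Σfx = 23×1 + 6×2 + 22×3 + 5×4 + 9×5 = 166
n = Σf = 65
Mean = 166 / 65 = 2.5538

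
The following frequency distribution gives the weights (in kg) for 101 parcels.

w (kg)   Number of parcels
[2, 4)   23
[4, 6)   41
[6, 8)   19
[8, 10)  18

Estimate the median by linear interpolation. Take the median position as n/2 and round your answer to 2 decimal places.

Cumulative frequencies: 23, 64, 83, 101
n = 101; position = n/2 = 50.5.
This falls in the class [4, 6): L = 4, F = 23, f = 41, h = 2.
Median ≈ 4 + ((50.5 − 23) / 41) × 2 = 5.3415

5.34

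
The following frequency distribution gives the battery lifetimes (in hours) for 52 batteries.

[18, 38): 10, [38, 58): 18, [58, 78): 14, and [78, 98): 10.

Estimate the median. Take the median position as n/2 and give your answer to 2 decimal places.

55.78

Cumulative frequencies: 10, 28, 42, 52
n = 52; position = n/2 = 26.
This falls in the class [38, 58): L = 38, F = 10, f = 18, h = 20.
Median ≈ 38 + ((26 − 10) / 18) × 20 = 55.7778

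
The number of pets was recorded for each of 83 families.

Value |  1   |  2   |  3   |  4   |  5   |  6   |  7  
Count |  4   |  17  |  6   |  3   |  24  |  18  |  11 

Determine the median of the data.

Cumulative frequencies: 4, 21, 27, 30, 54, 72, 83
n = 83, so the median is the value in position (n+1)/2 = 42.
Position 42 falls at value 5.

5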